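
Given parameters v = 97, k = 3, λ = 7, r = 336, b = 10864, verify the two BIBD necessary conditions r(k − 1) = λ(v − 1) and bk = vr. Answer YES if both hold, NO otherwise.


Condition (i): r(k − 1) = 336·2 = 672; λ(v − 1) = 7·96 = 672. Match? YES.
Condition (ii): bk = 10864·3 = 32592; vr = 97·336 = 32592. Match? YES.
Both conditions hold? YES.

YES


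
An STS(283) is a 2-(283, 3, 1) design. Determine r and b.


An STS(v) is a 2-(v, 3, 1) BIBD: block size k = 3, λ = 1.
Replication: r(k − 1) = λ(v − 1) ⇒ r·2 = 283 − 1 = 282 ⇒ r = 141.
Block count: b = v(v − 1)/6 = 283·282/6 = 79806/6 = 13301.
(Check via bk = vr: 13301·3 = 39903 = 283·141 = 39903 ✓.)

r = 141, b = 13301.


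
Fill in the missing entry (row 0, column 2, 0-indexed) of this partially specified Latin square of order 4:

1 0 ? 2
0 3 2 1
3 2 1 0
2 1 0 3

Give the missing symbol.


Row 0 contains symbols [0, 1, 2] — missing [3].
Column 2 contains symbols [0, 1, 2] — missing [3].
The missing symbol must appear in both missing sets; intersection = [3].
Therefore the hidden value is 3.

Missing value = 3.


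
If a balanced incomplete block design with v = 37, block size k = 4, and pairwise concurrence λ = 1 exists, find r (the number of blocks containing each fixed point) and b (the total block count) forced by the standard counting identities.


Any 2-(v, k, λ) BIBD satisfies two necessary conditions:
  (i)  Each point sits in r blocks, and counting incidences through any fixed point gives r(k − 1) = λ(v − 1), so r = λ(v − 1)/(k − 1).
  (ii) Total incidences bk = vr, so b = vr/k.
Step 1: r = λ(v − 1)/(k − 1) = 1·(37 − 1)/(4 − 1) = 1·36/3 = 36/3 = 12.
Step 2: b = vr/k = 37·12/4 = 444/4 = 111.
Check integrality: r = 12 ∈ Z ✓, b = 111 ∈ Z ✓.
(These identities are necessary conditions: they determine r and b for any design with these parameters, but do not by themselves prove that one exists.)

r = 12, b = 111.


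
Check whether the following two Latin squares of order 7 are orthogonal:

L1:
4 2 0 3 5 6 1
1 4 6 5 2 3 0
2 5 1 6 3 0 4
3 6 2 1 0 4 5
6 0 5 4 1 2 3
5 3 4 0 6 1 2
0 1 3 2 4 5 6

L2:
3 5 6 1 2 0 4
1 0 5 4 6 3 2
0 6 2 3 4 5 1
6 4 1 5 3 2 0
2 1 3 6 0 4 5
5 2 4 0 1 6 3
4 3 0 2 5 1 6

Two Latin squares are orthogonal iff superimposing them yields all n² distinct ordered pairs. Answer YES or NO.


Form the n² = 49 superimposed pairs (L1[i][j], L2[i][j]), row by row (rows and columns indexed from 0):
row 0: (4,3) (2,5) (0,6) (3,1) (5,2) (6,0) (1,4)
row 1: (1,1) (4,0) (6,5) (5,4) (2,6) (3,3) (0,2)
row 2: (2,0) (5,6) (1,2) (6,3) (3,4) (0,5) (4,1)
row 3: (3,6) (6,4) (2,1) (1,5) (0,3) (4,2) (5,0)
row 4: (6,2) (0,1) (5,3) (4,6) (1,0) (2,4) (3,5)
row 5: (5,5) (3,2) (4,4) (0,0) (6,1) (1,6) (2,3)
row 6: (0,4) (1,3) (3,0) (2,2) (4,5) (5,1) (6,6)
Orthogonality requires all 49 pairs distinct.
Check by first coordinate: for each symbol s of L1, list the L2 entries in the n cells where L1 = s; they must all differ.
  L1 = 0: L2 entries (in reading order) 6, 2, 5, 3, 1, 0, 4 — all 7 distinct ✓
  L1 = 1: L2 entries (in reading order) 4, 1, 2, 5, 0, 6, 3 — all 7 distinct ✓
  L1 = 2: L2 entries (in reading order) 5, 6, 0, 1, 4, 3, 2 — all 7 distinct ✓
  L1 = 3: L2 entries (in reading order) 1, 3, 4, 6, 5, 2, 0 — all 7 distinct ✓
  L1 = 4: L2 entries (in reading order) 3, 0, 1, 2, 6, 4, 5 — all 7 distinct ✓
  L1 = 5: L2 entries (in reading order) 2, 4, 6, 0, 3, 5, 1 — all 7 distinct ✓
  L1 = 6: L2 entries (in reading order) 0, 5, 3, 4, 2, 1, 6 — all 7 distinct ✓
Every symbol of L1 meets every symbol of L2 exactly once, so all 49 pairs are distinct (49 of 49).
Conclusion: YES.

YES


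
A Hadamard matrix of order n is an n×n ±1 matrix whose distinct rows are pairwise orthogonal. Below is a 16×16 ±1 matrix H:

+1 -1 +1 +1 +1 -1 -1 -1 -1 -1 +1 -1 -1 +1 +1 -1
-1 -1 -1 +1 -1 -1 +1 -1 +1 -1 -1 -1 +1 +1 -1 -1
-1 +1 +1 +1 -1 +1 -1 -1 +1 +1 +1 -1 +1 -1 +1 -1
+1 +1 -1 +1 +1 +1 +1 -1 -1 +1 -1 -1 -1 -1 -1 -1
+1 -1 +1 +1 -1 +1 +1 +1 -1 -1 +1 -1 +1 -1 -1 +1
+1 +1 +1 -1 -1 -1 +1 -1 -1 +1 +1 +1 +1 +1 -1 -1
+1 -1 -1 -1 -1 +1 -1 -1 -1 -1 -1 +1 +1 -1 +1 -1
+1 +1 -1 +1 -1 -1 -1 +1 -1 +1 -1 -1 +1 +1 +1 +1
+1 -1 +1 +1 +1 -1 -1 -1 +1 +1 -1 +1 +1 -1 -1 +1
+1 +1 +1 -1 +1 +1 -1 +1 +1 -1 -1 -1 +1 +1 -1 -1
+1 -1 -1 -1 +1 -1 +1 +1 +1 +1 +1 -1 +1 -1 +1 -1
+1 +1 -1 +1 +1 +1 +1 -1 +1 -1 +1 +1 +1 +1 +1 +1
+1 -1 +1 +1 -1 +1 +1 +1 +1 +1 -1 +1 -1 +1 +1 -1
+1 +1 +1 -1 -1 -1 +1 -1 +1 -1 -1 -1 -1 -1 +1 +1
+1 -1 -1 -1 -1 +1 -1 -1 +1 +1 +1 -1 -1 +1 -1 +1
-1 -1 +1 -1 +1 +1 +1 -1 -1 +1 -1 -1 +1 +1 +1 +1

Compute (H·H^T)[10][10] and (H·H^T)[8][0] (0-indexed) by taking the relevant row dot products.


Row 0 of H: [1, -1, 1, 1, 1, -1, -1, -1, -1, -1, 1, -1, -1, 1, 1, -1].
Row 8 of H: [1, -1, 1, 1, 1, -1, -1, -1, 1, 1, -1, 1, 1, -1, -1, 1].
Row 10 of H: [1, -1, -1, -1, 1, -1, 1, 1, 1, 1, 1, -1, 1, -1, 1, -1].
(H·H^T)[10][10] = Σ_j H[10][j]·H[10][j] = (1)² + (-1)² + (-1)² + (-1)² + (1)² + (-1)² + (1)² + (1)² + (1)² + (1)² + (1)² + (-1)² + (1)² + (-1)² + (1)² + (-1)² = 1 + 1 + 1 + 1 + 1 + 1 + 1 + 1 + 1 + 1 + 1 + 1 + 1 + 1 + 1 + 1 = 16.
(H·H^T)[8][0] = Σ_j H[8][j]·H[0][j] = (1)·(1) + (-1)·(-1) + (1)·(1) + (1)·(1) + (1)·(1) + (-1)·(-1) + (-1)·(-1) + (-1)·(-1) + (1)·(-1) + (1)·(-1) + (-1)·(1) + (1)·(-1) + (1)·(-1) + (-1)·(1) + (-1)·(1) + (1)·(-1) = 1 + 1 + 1 + 1 + 1 + 1 + 1 + 1 + -1 + -1 + -1 + -1 + -1 + -1 + -1 + -1 = 0.
So rows 8 and 0 are orthogonal; the diagonal entry equals n = 16.

(10,10) entry = 16; (8,0) entry = 0.


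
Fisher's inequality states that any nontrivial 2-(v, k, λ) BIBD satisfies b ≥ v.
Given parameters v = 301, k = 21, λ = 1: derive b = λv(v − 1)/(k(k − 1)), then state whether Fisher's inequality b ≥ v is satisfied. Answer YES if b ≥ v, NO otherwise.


r = λ(v − 1)/(k − 1) = 1·300/20 = 15.
b = vr/k = 301·15/21 = 215.
Fisher's inequality: b ≥ v ⇔ 215 ≥ 301? NO.

NO


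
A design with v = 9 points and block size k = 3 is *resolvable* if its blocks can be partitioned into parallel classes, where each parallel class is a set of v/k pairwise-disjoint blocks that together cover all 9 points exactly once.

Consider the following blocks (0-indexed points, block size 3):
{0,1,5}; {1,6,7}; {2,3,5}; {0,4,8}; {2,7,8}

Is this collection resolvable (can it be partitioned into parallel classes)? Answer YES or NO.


v = 9, block size k = 3, number of blocks = 5.
For resolvability, blocks must partition into parallel classes of size v/k = 3.
Total blocks must therefore be a multiple of 3: 5 = 3·1 + 2 ⇒ not divisible ✗.
Resolvable? NO.

NO


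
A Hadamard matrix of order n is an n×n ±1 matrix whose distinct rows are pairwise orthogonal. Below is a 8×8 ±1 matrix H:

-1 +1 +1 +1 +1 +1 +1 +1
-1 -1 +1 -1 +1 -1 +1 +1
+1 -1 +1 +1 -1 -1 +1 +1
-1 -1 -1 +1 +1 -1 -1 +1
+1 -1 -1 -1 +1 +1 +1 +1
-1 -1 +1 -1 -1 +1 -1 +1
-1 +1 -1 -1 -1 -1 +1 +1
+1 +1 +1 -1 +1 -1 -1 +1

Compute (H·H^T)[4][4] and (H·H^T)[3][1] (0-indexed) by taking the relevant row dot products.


Row 1 of H: [-1, -1, 1, -1, 1, -1, 1, 1].
Row 3 of H: [-1, -1, -1, 1, 1, -1, -1, 1].
Row 4 of H: [1, -1, -1, -1, 1, 1, 1, 1].
(H·H^T)[4][4] = Σ_j H[4][j]·H[4][j] = (1)² + (-1)² + (-1)² + (-1)² + (1)² + (1)² + (1)² + (1)² = 1 + 1 + 1 + 1 + 1 + 1 + 1 + 1 = 8.
(H·H^T)[3][1] = Σ_j H[3][j]·H[1][j] = (-1)·(-1) + (-1)·(-1) + (-1)·(1) + (1)·(-1) + (1)·(1) + (-1)·(-1) + (-1)·(1) + (1)·(1) = 1 + 1 + -1 + -1 + 1 + 1 + -1 + 1 = 2.
Rows 3 and 1 are not orthogonal (dot product = 2 ≠ 0), so H is not a Hadamard matrix.

(4,4) entry = 8; (3,1) entry = 2.


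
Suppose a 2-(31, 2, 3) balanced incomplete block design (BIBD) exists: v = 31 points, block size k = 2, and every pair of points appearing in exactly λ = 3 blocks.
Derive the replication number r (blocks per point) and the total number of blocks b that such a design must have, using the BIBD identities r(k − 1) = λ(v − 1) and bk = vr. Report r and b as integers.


Any 2-(v, k, λ) BIBD satisfies two necessary conditions:
  (i)  Each point sits in r blocks, and counting incidences through any fixed point gives r(k − 1) = λ(v − 1), so r = λ(v − 1)/(k − 1).
  (ii) Total incidences bk = vr, so b = vr/k.
Step 1: r = λ(v − 1)/(k − 1) = 3·(31 − 1)/(2 − 1) = 3·30/1 = 90/1 = 90.
Step 2: b = vr/k = 31·90/2 = 2790/2 = 1395.
Check integrality: r = 90 ∈ Z ✓, b = 1395 ∈ Z ✓.
(These identities are necessary conditions: they determine r and b for any design with these parameters, but do not by themselves prove that one exists.)

r = 90, b = 1395.


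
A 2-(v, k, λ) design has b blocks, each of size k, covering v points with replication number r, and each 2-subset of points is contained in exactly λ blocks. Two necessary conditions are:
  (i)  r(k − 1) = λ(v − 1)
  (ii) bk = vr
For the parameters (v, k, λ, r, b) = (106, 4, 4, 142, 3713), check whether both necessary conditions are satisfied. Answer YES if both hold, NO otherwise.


Condition (i): r(k − 1) = 142·3 = 426; λ(v − 1) = 4·105 = 420. Match? NO.
Condition (ii): bk = 3713·4 = 14852; vr = 106·142 = 15052. Match? NO.
Both conditions hold? NO.

NO


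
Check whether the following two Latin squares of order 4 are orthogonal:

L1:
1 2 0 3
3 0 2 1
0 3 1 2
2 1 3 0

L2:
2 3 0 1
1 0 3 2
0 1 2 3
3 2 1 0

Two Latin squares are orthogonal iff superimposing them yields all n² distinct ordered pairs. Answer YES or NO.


Form the n² = 16 superimposed pairs (L1[i][j], L2[i][j]), row by row (rows and columns indexed from 0):
row 0: (1,2) (2,3) (0,0) (3,1)
row 1: (3,1) (0,0) (2,3) (1,2)
row 2: (0,0) (3,1) (1,2) (2,3)
row 3: (2,3) (1,2) (3,1) (0,0)
Orthogonality requires all 16 pairs distinct.
But the pair (3,1) repeats: cell (0,3) has L1 = 3, L2 = 1, and cell (1,0) has L1 = 3, L2 = 1.
A repeated pair means some other pair never occurs (only 4 distinct pairs out of 16), so the squares are not orthogonal.
Conclusion: NO.

NO


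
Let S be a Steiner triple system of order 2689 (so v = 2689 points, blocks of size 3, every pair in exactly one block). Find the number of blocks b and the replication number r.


An STS(v) is a 2-(v, 3, 1) BIBD: block size k = 3, λ = 1.
Replication: r(k − 1) = λ(v − 1) ⇒ r·2 = 2689 − 1 = 2688 ⇒ r = 1344.
Block count: b = v(v − 1)/6 = 2689·2688/6 = 7228032/6 = 1204672.

r = 1344, b = 1204672.


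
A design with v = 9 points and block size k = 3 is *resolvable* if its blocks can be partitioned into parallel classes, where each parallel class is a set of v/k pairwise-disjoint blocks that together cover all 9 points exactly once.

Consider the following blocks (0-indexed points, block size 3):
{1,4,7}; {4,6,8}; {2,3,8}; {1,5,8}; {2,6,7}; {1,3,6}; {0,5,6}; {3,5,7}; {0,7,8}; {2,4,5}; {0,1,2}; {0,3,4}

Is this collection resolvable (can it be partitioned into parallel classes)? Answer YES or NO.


v = 9, block size k = 3, number of blocks = 12.
For resolvability, blocks must partition into parallel classes of size v/k = 3.
Total blocks must therefore be a multiple of 3: 12 = 3·4 + 0 ⇒ divisible ✓.
Greedy packing gives 4 candidate class(es). Each should be a full parallel class (size 3, covers all 9 points).
  Class 1 (3 blocks): {1,4,7}; {2,3,8}; {0,5,6}. Points covered: [0, 1, 2, 3, 4, 5, 6, 7, 8].
  Class 2 (3 blocks): {4,6,8}; {3,5,7}; {0,1,2}. Points covered: [0, 1, 2, 3, 4, 5, 6, 7, 8].
  Class 3 (3 blocks): {1,5,8}; {2,6,7}; {0,3,4}. Points covered: [0, 1, 2, 3, 4, 5, 6, 7, 8].
  Class 4 (3 blocks): {1,3,6}; {0,7,8}; {2,4,5}. Points covered: [0, 1, 2, 3, 4, 5, 6, 7, 8].
All classes full (size 3)? YES. All classes cover every point? YES.
Resolvable? YES.

YES


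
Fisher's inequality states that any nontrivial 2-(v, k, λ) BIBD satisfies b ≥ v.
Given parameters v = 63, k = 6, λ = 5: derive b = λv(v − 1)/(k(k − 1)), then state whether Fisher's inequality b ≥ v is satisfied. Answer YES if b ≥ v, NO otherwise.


b = λv(v − 1)/(k(k − 1)) = 5·63·62/(6·5) = 19530/30 = 651.
Compare with v = 63: b ≥ v, so Fisher's inequality holds.

YES


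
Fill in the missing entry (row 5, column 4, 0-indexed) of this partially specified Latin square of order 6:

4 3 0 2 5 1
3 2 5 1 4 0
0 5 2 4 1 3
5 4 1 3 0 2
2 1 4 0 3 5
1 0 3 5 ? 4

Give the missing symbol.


Row 5 contains symbols [0, 1, 3, 4, 5] — missing [2].
Column 4 contains symbols [0, 1, 3, 4, 5] — missing [2].
The missing symbol must appear in both missing sets; intersection = [2].
Therefore the hidden value is 2.

Missing value = 2.


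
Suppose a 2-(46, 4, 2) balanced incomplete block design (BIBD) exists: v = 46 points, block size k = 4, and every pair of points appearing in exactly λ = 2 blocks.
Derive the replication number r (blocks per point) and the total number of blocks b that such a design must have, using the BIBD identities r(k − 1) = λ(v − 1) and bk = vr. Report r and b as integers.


Any 2-(v, k, λ) BIBD satisfies two necessary conditions:
  (i)  Each point sits in r blocks, and counting incidences through any fixed point gives r(k − 1) = λ(v − 1), so r = λ(v − 1)/(k − 1).
  (ii) Total incidences bk = vr, so b = vr/k.
Step 1: r = λ(v − 1)/(k − 1) = 2·(46 − 1)/(4 − 1) = 2·45/3 = 90/3 = 30.
Step 2: b = vr/k = 46·30/4 = 1380/4 = 345.
Check integrality: r = 30 ∈ Z ✓, b = 345 ∈ Z ✓.
(These identities are necessary conditions: they determine r and b for any design with these parameters, but do not by themselves prove that one exists.)

r = 30, b = 345.


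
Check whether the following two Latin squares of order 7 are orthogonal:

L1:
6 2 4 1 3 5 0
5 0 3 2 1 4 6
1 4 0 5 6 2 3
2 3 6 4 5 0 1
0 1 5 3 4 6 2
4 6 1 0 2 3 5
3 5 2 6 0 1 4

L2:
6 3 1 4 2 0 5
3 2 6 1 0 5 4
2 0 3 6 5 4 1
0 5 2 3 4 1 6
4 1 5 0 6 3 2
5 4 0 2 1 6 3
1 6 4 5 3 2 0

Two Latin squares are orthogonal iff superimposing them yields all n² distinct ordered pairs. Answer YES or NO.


Form the n² = 49 superimposed pairs (L1[i][j], L2[i][j]), row by row (rows and columns indexed from 0):
row 0: (6,6) (2,3) (4,1) (1,4) (3,2) (5,0) (0,5)
row 1: (5,3) (0,2) (3,6) (2,1) (1,0) (4,5) (6,4)
row 2: (1,2) (4,0) (0,3) (5,6) (6,5) (2,4) (3,1)
row 3: (2,0) (3,5) (6,2) (4,3) (5,4) (0,1) (1,6)
row 4: (0,4) (1,1) (5,5) (3,0) (4,6) (6,3) (2,2)
row 5: (4,5) (6,4) (1,0) (0,2) (2,1) (3,6) (5,3)
row 6: (3,1) (5,6) (2,4) (6,5) (0,3) (1,2) (4,0)
Orthogonality requires all 49 pairs distinct.
But the pair (4,5) repeats: cell (1,5) has L1 = 4, L2 = 5, and cell (5,0) has L1 = 4, L2 = 5.
A repeated pair means some other pair never occurs (only 35 distinct pairs out of 49), so the squares are not orthogonal.
Conclusion: NO.

NO


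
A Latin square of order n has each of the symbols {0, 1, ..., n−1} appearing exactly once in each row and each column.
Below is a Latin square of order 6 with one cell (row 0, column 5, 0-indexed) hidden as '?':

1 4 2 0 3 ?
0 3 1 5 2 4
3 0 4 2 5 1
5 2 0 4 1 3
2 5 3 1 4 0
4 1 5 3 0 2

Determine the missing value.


Row 0 contains symbols [0, 1, 2, 3, 4] — missing [5].
Column 5 contains symbols [0, 1, 2, 3, 4] — missing [5].
The missing symbol must appear in both missing sets; intersection = [5].
Therefore the hidden value is 5.

Missing value = 5.


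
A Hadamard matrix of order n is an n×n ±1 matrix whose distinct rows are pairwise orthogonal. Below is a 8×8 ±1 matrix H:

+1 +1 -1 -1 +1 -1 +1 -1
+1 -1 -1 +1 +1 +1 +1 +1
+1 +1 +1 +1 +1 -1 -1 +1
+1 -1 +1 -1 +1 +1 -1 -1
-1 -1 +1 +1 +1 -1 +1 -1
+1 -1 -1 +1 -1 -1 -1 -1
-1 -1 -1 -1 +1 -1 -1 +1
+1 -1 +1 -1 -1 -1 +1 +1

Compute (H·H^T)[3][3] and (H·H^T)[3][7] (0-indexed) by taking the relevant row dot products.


Row 3 of H: [1, -1, 1, -1, 1, 1, -1, -1].
Row 7 of H: [1, -1, 1, -1, -1, -1, 1, 1].
(H·H^T)[3][3] = Σ_j H[3][j]·H[3][j] = (1)² + (-1)² + (1)² + (-1)² + (1)² + (1)² + (-1)² + (-1)² = 1 + 1 + 1 + 1 + 1 + 1 + 1 + 1 = 8.
(H·H^T)[3][7] = Σ_j H[3][j]·H[7][j] = (1)·(1) + (-1)·(-1) + (1)·(1) + (-1)·(-1) + (1)·(-1) + (1)·(-1) + (-1)·(1) + (-1)·(1) = 1 + 1 + 1 + 1 + -1 + -1 + -1 + -1 = 0.
So rows 3 and 7 are orthogonal; the diagonal entry equals n = 8.

(3,3) entry = 8; (3,7) entry = 0.


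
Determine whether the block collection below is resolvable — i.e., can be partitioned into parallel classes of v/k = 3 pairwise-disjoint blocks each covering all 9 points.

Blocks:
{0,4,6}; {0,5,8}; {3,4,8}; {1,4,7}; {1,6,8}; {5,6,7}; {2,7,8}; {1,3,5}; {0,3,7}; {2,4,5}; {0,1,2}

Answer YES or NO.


v = 9, block size k = 3, number of blocks = 11.
For resolvability, blocks must partition into parallel classes of size v/k = 3.
Total blocks must therefore be a multiple of 3: 11 = 3·3 + 2 ⇒ not divisible ✗.
Resolvable? NO.

NO


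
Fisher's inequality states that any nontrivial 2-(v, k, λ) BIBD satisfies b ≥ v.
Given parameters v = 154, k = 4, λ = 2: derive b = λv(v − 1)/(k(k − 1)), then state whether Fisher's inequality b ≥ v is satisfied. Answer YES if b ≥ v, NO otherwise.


r = λ(v − 1)/(k − 1) = 2·153/3 = 102.
b = vr/k = 154·102/4 = 3927.
Fisher's inequality: b ≥ v ⇔ 3927 ≥ 154? YES.

YES


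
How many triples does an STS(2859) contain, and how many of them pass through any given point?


An STS(v) is a 2-(v, 3, 1) BIBD: block size k = 3, λ = 1.
Replication: r(k − 1) = λ(v − 1) ⇒ r·2 = 2859 − 1 = 2858 ⇒ r = 1429.
Block count: bk = vr ⇒ b·3 = 2859·1429 = 4085511 ⇒ b = 1361837.
(Check via b = v(v − 1)/6 = 2859·2858/6 = 8171022/6 = 1361837.)

r = 1429, b = 1361837.


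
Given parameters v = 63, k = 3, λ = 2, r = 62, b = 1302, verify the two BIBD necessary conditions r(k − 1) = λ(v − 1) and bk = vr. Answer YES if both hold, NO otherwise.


Condition (i): r(k − 1) = 62·2 = 124; λ(v − 1) = 2·62 = 124. Match? YES.
Condition (ii): bk = 1302·3 = 3906; vr = 63·62 = 3906. Match? YES.
Both conditions hold? YES.

YES


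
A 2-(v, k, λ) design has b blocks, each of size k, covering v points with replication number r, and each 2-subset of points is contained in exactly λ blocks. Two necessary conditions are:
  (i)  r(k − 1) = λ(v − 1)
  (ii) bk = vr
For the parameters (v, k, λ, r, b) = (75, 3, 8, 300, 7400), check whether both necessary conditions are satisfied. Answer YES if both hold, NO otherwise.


Condition (i): r(k − 1) = 300·2 = 600; λ(v − 1) = 8·74 = 592. Match? NO.
Condition (ii): bk = 7400·3 = 22200; vr = 75·300 = 22500. Match? NO.
Both conditions hold? NO.

NO


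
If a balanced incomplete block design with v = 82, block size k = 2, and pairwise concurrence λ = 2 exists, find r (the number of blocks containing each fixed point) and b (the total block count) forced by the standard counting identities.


Any 2-(v, k, λ) BIBD satisfies two necessary conditions:
  (i)  Each point sits in r blocks, and counting incidences through any fixed point gives r(k − 1) = λ(v − 1), so r = λ(v − 1)/(k − 1).
  (ii) Total incidences bk = vr, so b = vr/k.
Step 1: r = λ(v − 1)/(k − 1) = 2·(82 − 1)/(2 − 1) = 2·81/1 = 162/1 = 162.
Step 2: b = vr/k = 82·162/2 = 13284/2 = 6642.
Check integrality: r = 162 ∈ Z ✓, b = 6642 ∈ Z ✓.
(These identities are necessary conditions: they determine r and b for any design with these parameters, but do not by themselves prove that one exists.)

r = 162, b = 6642.


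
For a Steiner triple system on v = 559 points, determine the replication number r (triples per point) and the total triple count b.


An STS(v) is a 2-(v, 3, 1) BIBD: block size k = 3, λ = 1.
Replication: r(k − 1) = λ(v − 1) ⇒ r·2 = 559 − 1 = 558 ⇒ r = 279.
Block count: b = v(v − 1)/6 = 559·558/6 = 311922/6 = 51987.
(Check via bk = vr: 51987·3 = 155961 = 559·279 = 155961 ✓.)

r = 279, b = 51987.


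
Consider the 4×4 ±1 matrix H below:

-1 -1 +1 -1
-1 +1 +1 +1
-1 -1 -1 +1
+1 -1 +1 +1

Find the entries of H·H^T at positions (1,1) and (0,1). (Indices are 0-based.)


Row 0 of H: [-1, -1, 1, -1].
Row 1 of H: [-1, 1, 1, 1].
(H·H^T)[1][1] = Σ_j H[1][j]·H[1][j] = (-1)² + (1)² + (1)² + (1)² = 1 + 1 + 1 + 1 = 4.
(H·H^T)[0][1] = Σ_j H[0][j]·H[1][j] = (-1)·(-1) + (-1)·(1) + (1)·(1) + (-1)·(1) = 1 + -1 + 1 + -1 = 0.
So rows 0 and 1 are orthogonal; the diagonal entry equals n = 4.

(1,1) entry = 4; (0,1) entry = 0.


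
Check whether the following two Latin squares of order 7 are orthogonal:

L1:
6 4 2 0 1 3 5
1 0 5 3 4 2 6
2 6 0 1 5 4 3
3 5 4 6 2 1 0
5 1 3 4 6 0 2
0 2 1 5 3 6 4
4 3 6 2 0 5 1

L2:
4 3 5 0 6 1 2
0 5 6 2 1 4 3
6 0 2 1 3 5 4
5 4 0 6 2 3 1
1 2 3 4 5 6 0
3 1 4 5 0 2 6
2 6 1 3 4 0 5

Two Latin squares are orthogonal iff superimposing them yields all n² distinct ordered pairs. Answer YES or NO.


Form the n² = 49 superimposed pairs (L1[i][j], L2[i][j]), row by row (rows and columns indexed from 0):
row 0: (6,4) (4,3) (2,5) (0,0) (1,6) (3,1) (5,2)
row 1: (1,0) (0,5) (5,6) (3,2) (4,1) (2,4) (6,3)
row 2: (2,6) (6,0) (0,2) (1,1) (5,3) (4,5) (3,4)
row 3: (3,5) (5,4) (4,0) (6,6) (2,2) (1,3) (0,1)
row 4: (5,1) (1,2) (3,3) (4,4) (6,5) (0,6) (2,0)
row 5: (0,3) (2,1) (1,4) (5,5) (3,0) (6,2) (4,6)
row 6: (4,2) (3,6) (6,1) (2,3) (0,4) (5,0) (1,5)
Orthogonality requires all 49 pairs distinct.
Check by first coordinate: for each symbol s of L1, list the L2 entries in the n cells where L1 = s; they must all differ.
  L1 = 0: L2 entries (in reading order) 0, 5, 2, 1, 6, 3, 4 — all 7 distinct ✓
  L1 = 1: L2 entries (in reading order) 6, 0, 1, 3, 2, 4, 5 — all 7 distinct ✓
  L1 = 2: L2 entries (in reading order) 5, 4, 6, 2, 0, 1, 3 — all 7 distinct ✓
  L1 = 3: L2 entries (in reading order) 1, 2, 4, 5, 3, 0, 6 — all 7 distinct ✓
  L1 = 4: L2 entries (in reading order) 3, 1, 5, 0, 4, 6, 2 — all 7 distinct ✓
  L1 = 5: L2 entries (in reading order) 2, 6, 3, 4, 1, 5, 0 — all 7 distinct ✓
  L1 = 6: L2 entries (in reading order) 4, 3, 0, 6, 5, 2, 1 — all 7 distinct ✓
Every symbol of L1 meets every symbol of L2 exactly once, so all 49 pairs are distinct (49 of 49).
Conclusion: YES.

YES


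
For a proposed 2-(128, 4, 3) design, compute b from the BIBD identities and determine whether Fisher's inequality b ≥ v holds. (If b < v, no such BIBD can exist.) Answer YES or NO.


r = λ(v − 1)/(k − 1) = 3·127/3 = 127.
b = vr/k = 128·127/4 = 4064.
Fisher's inequality: b ≥ v ⇔ 4064 ≥ 128? YES.

YES


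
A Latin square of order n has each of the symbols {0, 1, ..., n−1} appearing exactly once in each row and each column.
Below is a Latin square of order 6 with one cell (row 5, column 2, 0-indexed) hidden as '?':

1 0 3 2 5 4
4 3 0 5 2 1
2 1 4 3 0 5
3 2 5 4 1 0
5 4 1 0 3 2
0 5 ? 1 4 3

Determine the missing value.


Row 5 contains symbols [0, 1, 3, 4, 5] — missing [2].
Column 2 contains symbols [0, 1, 3, 4, 5] — missing [2].
The missing symbol must appear in both missing sets; intersection = [2].
Therefore the hidden value is 2.

Missing value = 2.


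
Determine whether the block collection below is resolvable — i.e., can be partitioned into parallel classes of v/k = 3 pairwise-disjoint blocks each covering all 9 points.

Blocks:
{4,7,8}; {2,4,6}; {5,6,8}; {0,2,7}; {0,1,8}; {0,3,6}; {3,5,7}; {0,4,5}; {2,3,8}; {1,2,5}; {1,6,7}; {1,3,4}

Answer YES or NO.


v = 9, block size k = 3, number of blocks = 12.
For resolvability, blocks must partition into parallel classes of size v/k = 3.
Total blocks must therefore be a multiple of 3: 12 = 3·4 + 0 ⇒ divisible ✓.
Greedy packing gives 4 candidate class(es). Each should be a full parallel class (size 3, covers all 9 points).
  Class 1 (3 blocks): {4,7,8}; {0,3,6}; {1,2,5}. Points covered: [0, 1, 2, 3, 4, 5, 6, 7, 8].
  Class 2 (3 blocks): {2,4,6}; {0,1,8}; {3,5,7}. Points covered: [0, 1, 2, 3, 4, 5, 6, 7, 8].
  Class 3 (3 blocks): {5,6,8}; {0,2,7}; {1,3,4}. Points covered: [0, 1, 2, 3, 4, 5, 6, 7, 8].
  Class 4 (3 blocks): {0,4,5}; {2,3,8}; {1,6,7}. Points covered: [0, 1, 2, 3, 4, 5, 6, 7, 8].
All classes full (size 3)? YES. All classes cover every point? YES.
Resolvable? YES.

YES


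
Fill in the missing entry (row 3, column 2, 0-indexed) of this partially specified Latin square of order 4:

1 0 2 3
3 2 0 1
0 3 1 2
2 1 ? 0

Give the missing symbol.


Row 3 contains symbols [0, 1, 2] — missing [3].
Column 2 contains symbols [0, 1, 2] — missing [3].
The missing symbol must appear in both missing sets; intersection = [3].
Therefore the hidden value is 3.

Missing value = 3.


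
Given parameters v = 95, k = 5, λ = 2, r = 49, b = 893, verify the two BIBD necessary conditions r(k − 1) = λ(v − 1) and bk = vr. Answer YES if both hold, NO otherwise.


Condition (i): r(k − 1) = 49·4 = 196; λ(v − 1) = 2·94 = 188. Match? NO.
Condition (ii): bk = 893·5 = 4465; vr = 95·49 = 4655. Match? NO.
Both conditions hold? NO.

NO


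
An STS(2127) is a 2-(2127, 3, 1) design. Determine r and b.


An STS(v) is a 2-(v, 3, 1) BIBD: block size k = 3, λ = 1.
Replication: r(k − 1) = λ(v − 1) ⇒ r·2 = 2127 − 1 = 2126 ⇒ r = 1063.
Block count: bk = vr ⇒ b·3 = 2127·1063 = 2261001 ⇒ b = 753667.

r = 1063, b = 753667.


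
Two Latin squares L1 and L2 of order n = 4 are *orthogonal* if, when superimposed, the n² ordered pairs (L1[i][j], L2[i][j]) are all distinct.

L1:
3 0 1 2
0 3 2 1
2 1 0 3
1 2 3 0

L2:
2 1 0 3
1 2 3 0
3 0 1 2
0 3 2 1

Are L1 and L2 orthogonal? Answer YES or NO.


Form the n² = 16 superimposed pairs (L1[i][j], L2[i][j]), row by row (rows and columns indexed from 0):
row 0: (3,2) (0,1) (1,0) (2,3)
row 1: (0,1) (3,2) (2,3) (1,0)
row 2: (2,3) (1,0) (0,1) (3,2)
row 3: (1,0) (2,3) (3,2) (0,1)
Orthogonality requires all 16 pairs distinct.
But the pair (0,1) repeats: cell (0,1) has L1 = 0, L2 = 1, and cell (1,0) has L1 = 0, L2 = 1.
A repeated pair means some other pair never occurs (only 4 distinct pairs out of 16), so the squares are not orthogonal.
Conclusion: NO.

NO


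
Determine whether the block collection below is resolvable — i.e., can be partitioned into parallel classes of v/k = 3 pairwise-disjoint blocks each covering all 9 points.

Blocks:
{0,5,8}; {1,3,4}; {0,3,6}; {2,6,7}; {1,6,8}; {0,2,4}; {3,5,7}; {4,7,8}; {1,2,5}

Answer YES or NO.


v = 9, block size k = 3, number of blocks = 9.
For resolvability, blocks must partition into parallel classes of size v/k = 3.
Total blocks must therefore be a multiple of 3: 9 = 3·3 + 0 ⇒ divisible ✓.
Greedy packing gives 3 candidate class(es). Each should be a full parallel class (size 3, covers all 9 points).
  Class 1 (3 blocks): {0,5,8}; {1,3,4}; {2,6,7}. Points covered: [0, 1, 2, 3, 4, 5, 6, 7, 8].
  Class 2 (3 blocks): {0,3,6}; {4,7,8}; {1,2,5}. Points covered: [0, 1, 2, 3, 4, 5, 6, 7, 8].
  Class 3 (3 blocks): {1,6,8}; {0,2,4}; {3,5,7}. Points covered: [0, 1, 2, 3, 4, 5, 6, 7, 8].
All classes full (size 3)? YES. All classes cover every point? YES.
Resolvable? YES.

YES


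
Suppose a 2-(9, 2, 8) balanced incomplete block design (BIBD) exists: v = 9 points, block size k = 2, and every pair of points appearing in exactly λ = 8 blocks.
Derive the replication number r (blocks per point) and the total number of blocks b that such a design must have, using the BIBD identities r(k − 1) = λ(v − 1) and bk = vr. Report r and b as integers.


Any 2-(v, k, λ) BIBD satisfies two necessary conditions:
  (i)  Each point sits in r blocks, and counting incidences through any fixed point gives r(k − 1) = λ(v − 1), so r = λ(v − 1)/(k − 1).
  (ii) Total incidences bk = vr, so b = vr/k.
Step 1: r = λ(v − 1)/(k − 1) = 8·(9 − 1)/(2 − 1) = 8·8/1 = 64/1 = 64.
Step 2: b = vr/k = 9·64/2 = 576/2 = 288.
Check integrality: r = 64 ∈ Z ✓, b = 288 ∈ Z ✓.
(These identities are necessary conditions: they determine r and b for any design with these parameters, but do not by themselves prove that one exists.)

r = 64, b = 288.


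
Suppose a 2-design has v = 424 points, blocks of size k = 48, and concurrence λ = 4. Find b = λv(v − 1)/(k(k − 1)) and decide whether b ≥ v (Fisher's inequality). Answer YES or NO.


r = λ(v − 1)/(k − 1) = 4·423/47 = 36.
b = vr/k = 424·36/48 = 318.
Fisher's inequality: b ≥ v ⇔ 318 ≥ 424? NO.

NO


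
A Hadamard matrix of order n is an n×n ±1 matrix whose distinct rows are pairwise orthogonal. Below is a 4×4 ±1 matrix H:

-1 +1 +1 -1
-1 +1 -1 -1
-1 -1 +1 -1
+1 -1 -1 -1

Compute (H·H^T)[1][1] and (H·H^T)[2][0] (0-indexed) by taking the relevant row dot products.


Row 0 of H: [-1, 1, 1, -1].
Row 1 of H: [-1, 1, -1, -1].
Row 2 of H: [-1, -1, 1, -1].
(H·H^T)[1][1] = Σ_j H[1][j]·H[1][j] = (-1)² + (1)² + (-1)² + (-1)² = 1 + 1 + 1 + 1 = 4.
(H·H^T)[2][0] = Σ_j H[2][j]·H[0][j] = (-1)·(-1) + (-1)·(1) + (1)·(1) + (-1)·(-1) = 1 + -1 + 1 + 1 = 2.
Rows 2 and 0 are not orthogonal (dot product = 2 ≠ 0), so H is not a Hadamard matrix.

(1,1) entry = 4; (2,0) entry = 2.


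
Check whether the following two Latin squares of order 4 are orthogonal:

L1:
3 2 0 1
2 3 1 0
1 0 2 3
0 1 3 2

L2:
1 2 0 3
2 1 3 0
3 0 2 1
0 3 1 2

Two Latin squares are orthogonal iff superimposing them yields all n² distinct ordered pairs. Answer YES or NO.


Form the n² = 16 superimposed pairs (L1[i][j], L2[i][j]), row by row (rows and columns indexed from 0):
row 0: (3,1) (2,2) (0,0) (1,3)
row 1: (2,2) (3,1) (1,3) (0,0)
row 2: (1,3) (0,0) (2,2) (3,1)
row 3: (0,0) (1,3) (3,1) (2,2)
Orthogonality requires all 16 pairs distinct.
But the pair (2,2) repeats: cell (0,1) has L1 = 2, L2 = 2, and cell (1,0) has L1 = 2, L2 = 2.
A repeated pair means some other pair never occurs (only 4 distinct pairs out of 16), so the squares are not orthogonal.
Conclusion: NO.

NO


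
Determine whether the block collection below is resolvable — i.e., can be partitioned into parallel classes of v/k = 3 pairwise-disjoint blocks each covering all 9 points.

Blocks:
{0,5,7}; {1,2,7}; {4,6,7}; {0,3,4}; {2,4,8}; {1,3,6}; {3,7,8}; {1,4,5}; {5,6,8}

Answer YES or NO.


v = 9, block size k = 3, number of blocks = 9.
For resolvability, blocks must partition into parallel classes of size v/k = 3.
Total blocks must therefore be a multiple of 3: 9 = 3·3 + 0 ⇒ divisible ✓.
Consider block {4,6,7}. It intersects every other block in the collection, so no parallel class of size 3 can contain it.
Since every block must belong to some parallel class in a resolution, the collection cannot be partitioned into parallel classes.
Resolvable? NO.

NO


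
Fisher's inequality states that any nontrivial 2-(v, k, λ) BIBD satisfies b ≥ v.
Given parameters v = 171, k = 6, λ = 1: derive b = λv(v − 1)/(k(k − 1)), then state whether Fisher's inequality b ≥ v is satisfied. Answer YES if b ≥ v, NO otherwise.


r = λ(v − 1)/(k − 1) = 1·170/5 = 34.
b = vr/k = 171·34/6 = 969.
Fisher's inequality: b ≥ v ⇔ 969 ≥ 171? YES.

YES


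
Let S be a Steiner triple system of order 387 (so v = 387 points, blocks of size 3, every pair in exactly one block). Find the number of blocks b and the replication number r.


An STS(v) is a 2-(v, 3, 1) BIBD: block size k = 3, λ = 1.
Replication: r(k − 1) = λ(v − 1) ⇒ r·2 = 387 − 1 = 386 ⇒ r = 193.
Block count: b = v(v − 1)/6 = 387·386/6 = 149382/6 = 24897.
(Check via bk = vr: 24897·3 = 74691 = 387·193 = 74691 ✓.)

r = 193, b = 24897.


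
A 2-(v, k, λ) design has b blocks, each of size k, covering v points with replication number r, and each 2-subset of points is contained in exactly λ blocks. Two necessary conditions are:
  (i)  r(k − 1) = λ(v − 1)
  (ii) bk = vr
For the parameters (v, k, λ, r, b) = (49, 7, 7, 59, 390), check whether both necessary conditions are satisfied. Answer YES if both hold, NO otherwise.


Condition (i): r(k − 1) = 59·6 = 354; λ(v − 1) = 7·48 = 336. Match? NO.
Condition (ii): bk = 390·7 = 2730; vr = 49·59 = 2891. Match? NO.
Both conditions hold? NO.

NO


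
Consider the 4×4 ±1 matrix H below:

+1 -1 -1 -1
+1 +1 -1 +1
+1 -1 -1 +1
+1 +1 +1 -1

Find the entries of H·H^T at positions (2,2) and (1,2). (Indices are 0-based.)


Row 1 of H: [1, 1, -1, 1].
Row 2 of H: [1, -1, -1, 1].
(H·H^T)[2][2] = Σ_j H[2][j]·H[2][j] = (1)² + (-1)² + (-1)² + (1)² = 1 + 1 + 1 + 1 = 4.
(H·H^T)[1][2] = Σ_j H[1][j]·H[2][j] = (1)·(1) + (1)·(-1) + (-1)·(-1) + (1)·(1) = 1 + -1 + 1 + 1 = 2.
Rows 1 and 2 are not orthogonal (dot product = 2 ≠ 0), so H is not a Hadamard matrix.

(2,2) entry = 4; (1,2) entry = 2.


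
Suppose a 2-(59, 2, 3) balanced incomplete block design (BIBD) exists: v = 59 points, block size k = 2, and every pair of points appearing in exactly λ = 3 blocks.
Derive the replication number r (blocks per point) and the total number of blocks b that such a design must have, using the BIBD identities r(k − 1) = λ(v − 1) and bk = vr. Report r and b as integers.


Any 2-(v, k, λ) BIBD satisfies two necessary conditions:
  (i)  Each point sits in r blocks, and counting incidences through any fixed point gives r(k − 1) = λ(v − 1), so r = λ(v − 1)/(k − 1).
  (ii) Total incidences bk = vr, so b = vr/k.
Step 1: r = λ(v − 1)/(k − 1) = 3·(59 − 1)/(2 − 1) = 3·58/1 = 174/1 = 174.
Step 2: b = vr/k = 59·174/2 = 10266/2 = 5133.
Check integrality: r = 174 ∈ Z ✓, b = 5133 ∈ Z ✓.
(These identities are necessary conditions: they determine r and b for any design with these parameters, but do not by themselves prove that one exists.)

r = 174, b = 5133.


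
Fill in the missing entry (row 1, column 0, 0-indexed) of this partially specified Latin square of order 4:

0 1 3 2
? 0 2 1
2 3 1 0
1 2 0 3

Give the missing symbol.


Row 1 contains symbols [0, 1, 2] — missing [3].
Column 0 contains symbols [0, 1, 2] — missing [3].
The missing symbol must appear in both missing sets; intersection = [3].
Therefore the hidden value is 3.

Missing value = 3.


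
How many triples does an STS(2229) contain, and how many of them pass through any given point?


An STS(v) is a 2-(v, 3, 1) BIBD: block size k = 3, λ = 1.
Replication: r(k − 1) = λ(v − 1) ⇒ r·2 = 2229 − 1 = 2228 ⇒ r = 1114.
Block count: bk = vr ⇒ b·3 = 2229·1114 = 2483106 ⇒ b = 827702.
(Check via b = v(v − 1)/6 = 2229·2228/6 = 4966212/6 = 827702.)

r = 1114, b = 827702.


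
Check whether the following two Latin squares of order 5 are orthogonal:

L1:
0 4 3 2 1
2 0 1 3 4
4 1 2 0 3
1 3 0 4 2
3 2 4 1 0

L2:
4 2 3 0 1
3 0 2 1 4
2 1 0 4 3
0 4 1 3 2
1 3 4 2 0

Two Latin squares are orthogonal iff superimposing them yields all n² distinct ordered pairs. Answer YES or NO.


Form the n² = 25 superimposed pairs (L1[i][j], L2[i][j]), row by row (rows and columns indexed from 0):
row 0: (0,4) (4,2) (3,3) (2,0) (1,1)
row 1: (2,3) (0,0) (1,2) (3,1) (4,4)
row 2: (4,2) (1,1) (2,0) (0,4) (3,3)
row 3: (1,0) (3,4) (0,1) (4,3) (2,2)
row 4: (3,1) (2,3) (4,4) (1,2) (0,0)
Orthogonality requires all 25 pairs distinct.
But the pair (4,2) repeats: cell (0,1) has L1 = 4, L2 = 2, and cell (2,0) has L1 = 4, L2 = 2.
A repeated pair means some other pair never occurs (only 15 distinct pairs out of 25), so the squares are not orthogonal.
Conclusion: NO.

NO


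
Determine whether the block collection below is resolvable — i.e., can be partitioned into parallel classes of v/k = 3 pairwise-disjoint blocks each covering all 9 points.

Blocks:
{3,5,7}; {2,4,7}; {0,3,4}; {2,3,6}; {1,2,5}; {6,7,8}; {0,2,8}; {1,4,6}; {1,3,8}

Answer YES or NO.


v = 9, block size k = 3, number of blocks = 9.
For resolvability, blocks must partition into parallel classes of size v/k = 3.
Total blocks must therefore be a multiple of 3: 9 = 3·3 + 0 ⇒ divisible ✓.
Consider block {2,4,7}. The only other block(s) in the collection disjoint from it are {1,3,8} — just 1 block(s). Any parallel class containing {2,4,7} would need 2 other blocks each disjoint from it, so no parallel class of size 3 can contain {2,4,7}.
Since every block must belong to some parallel class in a resolution, the collection cannot be partitioned into parallel classes.
Resolvable? NO.

NO


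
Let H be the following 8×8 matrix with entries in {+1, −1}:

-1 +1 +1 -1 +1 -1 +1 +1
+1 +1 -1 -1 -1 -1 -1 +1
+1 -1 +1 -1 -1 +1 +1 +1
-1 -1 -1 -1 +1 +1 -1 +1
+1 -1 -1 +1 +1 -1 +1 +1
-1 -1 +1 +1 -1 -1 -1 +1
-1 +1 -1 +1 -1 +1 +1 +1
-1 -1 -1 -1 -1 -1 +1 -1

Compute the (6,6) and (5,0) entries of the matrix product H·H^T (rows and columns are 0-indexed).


Row 0 of H: [-1, 1, 1, -1, 1, -1, 1, 1].
Row 5 of H: [-1, -1, 1, 1, -1, -1, -1, 1].
Row 6 of H: [-1, 1, -1, 1, -1, 1, 1, 1].
(H·H^T)[6][6] = Σ_j H[6][j]·H[6][j] = (-1)² + (1)² + (-1)² + (1)² + (-1)² + (1)² + (1)² + (1)² = 1 + 1 + 1 + 1 + 1 + 1 + 1 + 1 = 8.
(H·H^T)[5][0] = Σ_j H[5][j]·H[0][j] = (-1)·(-1) + (-1)·(1) + (1)·(1) + (1)·(-1) + (-1)·(1) + (-1)·(-1) + (-1)·(1) + (1)·(1) = 1 + -1 + 1 + -1 + -1 + 1 + -1 + 1 = 0.
So rows 5 and 0 are orthogonal; the diagonal entry equals n = 8.

(6,6) entry = 8; (5,0) entry = 0.


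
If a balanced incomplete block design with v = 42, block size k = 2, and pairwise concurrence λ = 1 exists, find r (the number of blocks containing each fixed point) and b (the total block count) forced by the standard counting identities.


Any 2-(v, k, λ) BIBD satisfies two necessary conditions:
  (i)  Each point sits in r blocks, and counting incidences through any fixed point gives r(k − 1) = λ(v − 1), so r = λ(v − 1)/(k − 1).
  (ii) Total incidences bk = vr, so b = vr/k.
Step 1: r = λ(v − 1)/(k − 1) = 1·(42 − 1)/(2 − 1) = 1·41/1 = 41/1 = 41.
Step 2: b = vr/k = 42·41/2 = 1722/2 = 861.
Check integrality: r = 41 ∈ Z ✓, b = 861 ∈ Z ✓.
(These identities are necessary conditions: they determine r and b for any design with these parameters, but do not by themselves prove that one exists.)

r = 41, b = 861.


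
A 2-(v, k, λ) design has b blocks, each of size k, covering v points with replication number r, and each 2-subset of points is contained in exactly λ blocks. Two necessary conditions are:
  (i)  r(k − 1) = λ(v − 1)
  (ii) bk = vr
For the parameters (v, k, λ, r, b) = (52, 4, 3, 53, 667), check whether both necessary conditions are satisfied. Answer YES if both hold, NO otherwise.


Condition (i): r(k − 1) = 53·3 = 159; λ(v − 1) = 3·51 = 153. Match? NO.
Condition (ii): bk = 667·4 = 2668; vr = 52·53 = 2756. Match? NO.
Both conditions hold? NO.

NO


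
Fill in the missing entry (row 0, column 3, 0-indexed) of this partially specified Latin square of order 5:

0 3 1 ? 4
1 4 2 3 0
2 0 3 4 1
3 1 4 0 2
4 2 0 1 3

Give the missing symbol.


Row 0 contains symbols [0, 1, 3, 4] — missing [2].
Column 3 contains symbols [0, 1, 3, 4] — missing [2].
The missing symbol must appear in both missing sets; intersection = [2].
Therefore the hidden value is 2.

Missing value = 2.


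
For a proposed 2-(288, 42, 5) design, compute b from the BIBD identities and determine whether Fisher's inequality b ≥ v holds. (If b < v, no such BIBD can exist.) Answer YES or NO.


b = λv(v − 1)/(k(k − 1)) = 5·288·287/(42·41) = 413280/1722 = 240.
Compare with v = 288: b < v, so Fisher's inequality fails.

NO


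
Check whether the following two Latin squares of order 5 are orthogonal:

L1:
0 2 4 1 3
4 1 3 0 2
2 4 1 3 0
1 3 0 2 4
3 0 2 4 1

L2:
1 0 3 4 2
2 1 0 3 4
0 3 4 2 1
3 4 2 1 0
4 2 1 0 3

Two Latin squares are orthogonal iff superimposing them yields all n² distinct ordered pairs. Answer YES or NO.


Form the n² = 25 superimposed pairs (L1[i][j], L2[i][j]), row by row (rows and columns indexed from 0):
row 0: (0,1) (2,0) (4,3) (1,4) (3,2)
row 1: (4,2) (1,1) (3,0) (0,3) (2,4)
row 2: (2,0) (4,3) (1,4) (3,2) (0,1)
row 3: (1,3) (3,4) (0,2) (2,1) (4,0)
row 4: (3,4) (0,2) (2,1) (4,0) (1,3)
Orthogonality requires all 25 pairs distinct.
But the pair (2,0) repeats: cell (0,1) has L1 = 2, L2 = 0, and cell (2,0) has L1 = 2, L2 = 0.
A repeated pair means some other pair never occurs (only 15 distinct pairs out of 25), so the squares are not orthogonal.
Conclusion: NO.

NO


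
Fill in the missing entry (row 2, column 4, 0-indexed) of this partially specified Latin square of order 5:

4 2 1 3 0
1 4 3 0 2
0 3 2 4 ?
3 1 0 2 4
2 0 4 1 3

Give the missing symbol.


Row 2 contains symbols [0, 2, 3, 4] — missing [1].
Column 4 contains symbols [0, 2, 3, 4] — missing [1].
The missing symbol must appear in both missing sets; intersection = [1].
Therefore the hidden value is 1.

Missing value = 1.
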